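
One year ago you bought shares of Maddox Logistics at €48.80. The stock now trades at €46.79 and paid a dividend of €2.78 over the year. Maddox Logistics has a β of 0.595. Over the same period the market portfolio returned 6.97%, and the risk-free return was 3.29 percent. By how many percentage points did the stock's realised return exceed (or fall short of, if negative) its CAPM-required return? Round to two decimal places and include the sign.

Realised HPR = (P1 + D1 − P0) / P0 = (46.79 + 2.78 − 48.80) / 48.80 = 0.77 / 48.80 = 1.5779%
MRP = 6.97% − 3.29% = 3.68%
CAPM required = R_f + β·MRP = 3.29% + 0.595 × 3.68% = 5.47960%
α = realised − required = 1.5779% − 5.47960% = -3.90%

-3.90%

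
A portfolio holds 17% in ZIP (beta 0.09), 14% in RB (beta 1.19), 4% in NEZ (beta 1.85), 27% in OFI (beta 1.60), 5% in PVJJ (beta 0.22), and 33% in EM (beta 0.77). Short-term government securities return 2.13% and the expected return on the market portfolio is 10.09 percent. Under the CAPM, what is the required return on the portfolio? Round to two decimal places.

9.72%

β_P = Σ w_i β_i = 0.17×0.09 + 0.14×1.19 + 0.04×1.85 + 0.27×1.60 + 0.05×0.22 + 0.33×0.77 = 0.9530
MRP = 10.09% − 2.13% = 7.96%
E(R_P) = R_f + β_P × MRP = 2.13% + 0.9530 × 7.96% = 9.72%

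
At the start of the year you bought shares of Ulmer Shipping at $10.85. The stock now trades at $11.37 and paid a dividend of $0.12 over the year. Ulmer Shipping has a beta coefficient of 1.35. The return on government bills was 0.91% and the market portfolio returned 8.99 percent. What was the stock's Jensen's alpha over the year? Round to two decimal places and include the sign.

Realised HPR = (P1 + D1 − P0) / P0 = (11.37 + 0.12 − 10.85) / 10.85 = 0.64 / 10.85 = 5.8986%
MRP = 8.99% − 0.91% = 8.08%
CAPM required = R_f + β·MRP = 0.91% + 1.35 × 8.08% = 11.8180%
α = realised − required = 5.8986% − 11.8180% = -5.92%

-5.92%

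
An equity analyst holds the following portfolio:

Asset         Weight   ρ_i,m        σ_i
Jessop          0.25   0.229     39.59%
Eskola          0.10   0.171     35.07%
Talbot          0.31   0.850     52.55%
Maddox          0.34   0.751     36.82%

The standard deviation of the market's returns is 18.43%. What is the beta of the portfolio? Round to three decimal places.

1.417

β_Jessop = 0.229 × 39.59% / 18.43% = 0.4919
β_Eskola = 0.171 × 35.07% / 18.43% = 0.3254
β_Talbot = 0.850 × 52.55% / 18.43% = 2.4236
β_Maddox = 0.751 × 36.82% / 18.43% = 1.5004
β_P = Σ w_i β_i = 0.25×0.4919 + 0.10×0.3254 + 0.31×2.4236 + 0.34×1.5004 = 1.4170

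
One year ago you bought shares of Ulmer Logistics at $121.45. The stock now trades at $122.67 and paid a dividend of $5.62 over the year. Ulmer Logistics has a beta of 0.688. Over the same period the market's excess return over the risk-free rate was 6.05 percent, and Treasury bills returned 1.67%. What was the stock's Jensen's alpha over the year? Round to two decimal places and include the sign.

Realised HPR = (P1 + D1 − P0) / P0 = (122.67 + 5.62 − 121.45) / 121.45 = 6.84 / 121.45 = 5.6319%
CAPM required = R_f + β·MRP = 1.67% + 0.688 × 6.05% = 5.83240%
α = realised − required = 5.6319% − 5.83240% = -0.20%

-0.20%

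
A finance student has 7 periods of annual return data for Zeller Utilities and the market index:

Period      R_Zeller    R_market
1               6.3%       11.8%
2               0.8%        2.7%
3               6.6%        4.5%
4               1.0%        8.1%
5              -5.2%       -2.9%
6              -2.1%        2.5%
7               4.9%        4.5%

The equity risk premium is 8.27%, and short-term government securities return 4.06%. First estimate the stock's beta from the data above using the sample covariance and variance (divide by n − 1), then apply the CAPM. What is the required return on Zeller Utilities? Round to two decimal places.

9.95%

Mean R_i = (6.3 + 0.8 + 6.6 + 1.0 − 5.2 − 2.1 + 4.9) / 7 = 1.7571%
Mean R_m = (11.8 + 2.7 + 4.5 + 8.1 − 2.9 + 2.5 + 4.5) / 7 = 4.4571%
Σ(R_i − R̄_i)(R_m − R̄_m) = 91.3571  ⇒  Cov = 91.3571 / 6 = 15.2262
Σ(R_m − R̄_m)² = 128.2371  ⇒  Var(R_m) = 128.2371 / 6 = 21.3729
β = Cov / Var(R_m) = 15.2262 / 21.3729 = 0.7124
E(R) = R_f + β × MRP = 4.06% + 0.7124 × 8.27% = 9.95%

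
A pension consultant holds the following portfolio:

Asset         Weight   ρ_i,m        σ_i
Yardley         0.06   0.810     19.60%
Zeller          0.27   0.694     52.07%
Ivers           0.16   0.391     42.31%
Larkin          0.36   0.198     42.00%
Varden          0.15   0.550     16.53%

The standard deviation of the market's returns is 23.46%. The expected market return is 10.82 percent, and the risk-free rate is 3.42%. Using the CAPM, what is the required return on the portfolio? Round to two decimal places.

9.01%

β_Yardley = 0.810 × 19.60% / 23.46% = 0.6767
β_Zeller = 0.694 × 52.07% / 23.46% = 1.5403
β_Ivers = 0.391 × 42.31% / 23.46% = 0.7052
β_Larkin = 0.198 × 42.00% / 23.46% = 0.3545
β_Varden = 0.550 × 16.53% / 23.46% = 0.3875
β_P = Σ w_i β_i = 0.06×0.6767 + 0.27×1.5403 + 0.16×0.7052 + 0.36×0.3545 + 0.15×0.3875 = 0.7551
MRP = 10.82% − 3.42% = 7.40%
E(R_P) = R_f + β_P × MRP = 3.42% + 0.7551 × 7.40% = 9.01%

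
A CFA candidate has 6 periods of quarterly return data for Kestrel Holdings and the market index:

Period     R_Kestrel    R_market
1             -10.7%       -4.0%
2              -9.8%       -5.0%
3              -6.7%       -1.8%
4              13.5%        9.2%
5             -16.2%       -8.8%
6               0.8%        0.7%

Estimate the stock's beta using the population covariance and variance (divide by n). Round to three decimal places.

1.696

Mean R_i = (-10.7 − 9.8 − 6.7 + 13.5 − 16.2 + 0.8) / 6 = -4.8500%
Mean R_m = (-4.0 − 5.0 − 1.8 + 9.2 − 8.8 + 0.7) / 6 = -1.6167%
Σ(R_i − R̄_i)(R_m − R̄_m) = 324.1350  ⇒  Cov = 324.1350 / 6 = 54.0225
Σ(R_m − R̄_m)² = 191.1283  ⇒  Var(R_m) = 191.1283 / 6 = 31.8547
β = Cov / Var(R_m) = 54.0225 / 31.8547 = 1.6959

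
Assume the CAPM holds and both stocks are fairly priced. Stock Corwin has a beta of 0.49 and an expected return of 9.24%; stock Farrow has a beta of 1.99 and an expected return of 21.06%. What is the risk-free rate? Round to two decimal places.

5.38%

Both satisfy E(R) = R_f + β·MRP, so the slope of the SML is
MRP = (21.06% − 9.24%) / (1.99 − 0.49) = 11.82% / 1.50 = 7.8800%
R_f = E(R_Corwin) − β_Corwin·MRP = 9.24% − 0.49 × 7.8800% = 5.3788%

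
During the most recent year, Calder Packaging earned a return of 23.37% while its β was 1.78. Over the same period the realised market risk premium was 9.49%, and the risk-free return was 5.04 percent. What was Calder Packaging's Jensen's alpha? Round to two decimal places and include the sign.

+1.44%

CAPM benchmark = R_f + β(R_m − R_f) = 5.04% + 1.78 × 9.49% = 21.9322%
α = actual − benchmark = 23.37% − 21.9322% = +1.44%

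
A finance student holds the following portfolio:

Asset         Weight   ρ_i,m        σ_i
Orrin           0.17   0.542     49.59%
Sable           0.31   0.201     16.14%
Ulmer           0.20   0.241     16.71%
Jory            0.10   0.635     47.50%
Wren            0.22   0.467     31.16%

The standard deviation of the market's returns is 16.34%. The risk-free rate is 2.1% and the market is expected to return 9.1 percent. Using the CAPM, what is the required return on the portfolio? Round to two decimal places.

β_Orrin = 0.542 × 49.59% / 16.34% = 1.6449
β_Sable = 0.201 × 16.14% / 16.34% = 0.1985
β_Ulmer = 0.241 × 16.71% / 16.34% = 0.2465
β_Jory = 0.635 × 47.50% / 16.34% = 1.8459
β_Wren = 0.467 × 31.16% / 16.34% = 0.8906
β_P = Σ w_i β_i = 0.17×1.6449 + 0.31×0.1985 + 0.20×0.2465 + 0.10×1.8459 + 0.22×0.8906 = 0.7710
MRP = 9.1% − 2.1% = 7.00%
E(R_P) = R_f + β_P × MRP = 2.1% + 0.7710 × 7.0% = 7.50%

7.50%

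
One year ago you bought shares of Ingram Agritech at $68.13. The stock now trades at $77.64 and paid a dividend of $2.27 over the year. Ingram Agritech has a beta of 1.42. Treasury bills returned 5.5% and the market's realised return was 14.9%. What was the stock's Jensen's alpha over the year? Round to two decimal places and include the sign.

-1.56%

Realised HPR = (P1 + D1 − P0) / P0 = (77.64 + 2.27 − 68.13) / 68.13 = 11.78 / 68.13 = 17.2905%
MRP = 14.9% − 5.5% = 9.40%
CAPM required = R_f + β·MRP = 5.5% + 1.42 × 9.4% = 18.8480%
α = realised − required = 17.2905% − 18.8480% = -1.56%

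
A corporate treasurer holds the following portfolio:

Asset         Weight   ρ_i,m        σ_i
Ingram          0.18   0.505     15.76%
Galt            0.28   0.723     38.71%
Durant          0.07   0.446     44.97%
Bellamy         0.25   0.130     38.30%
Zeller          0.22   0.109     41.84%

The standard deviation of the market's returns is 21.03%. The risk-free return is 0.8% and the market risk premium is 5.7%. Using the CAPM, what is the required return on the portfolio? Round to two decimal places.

β_Ingram = 0.505 × 15.76% / 21.03% = 0.3784
β_Galt = 0.723 × 38.71% / 21.03% = 1.3308
β_Durant = 0.446 × 44.97% / 21.03% = 0.9537
β_Bellamy = 0.130 × 38.30% / 21.03% = 0.2368
β_Zeller = 0.109 × 41.84% / 21.03% = 0.2169
β_P = Σ w_i β_i = 0.18×0.3784 + 0.28×1.3308 + 0.07×0.9537 + 0.25×0.2368 + 0.22×0.2169 = 0.6144
E(R_P) = R_f + β_P × MRP = 0.8% + 0.6144 × 5.7% = 4.30%

4.30%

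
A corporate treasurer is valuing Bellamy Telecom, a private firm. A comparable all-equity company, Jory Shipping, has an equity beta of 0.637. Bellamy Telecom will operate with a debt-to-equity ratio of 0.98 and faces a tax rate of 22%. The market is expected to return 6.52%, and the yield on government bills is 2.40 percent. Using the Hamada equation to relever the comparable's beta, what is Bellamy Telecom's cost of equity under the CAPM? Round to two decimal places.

β_L = β_U × [1 + (1 − t)(D/E)] = 0.637 × [1 + (1 − 0.22) × 0.98]
    = 0.637 × [1 + 0.78 × 0.98] = 0.637 × 1.7644 = 1.1239
MRP = 6.52% − 2.40% = 4.12%
E(R) = R_f + β_L × MRP = 2.40% + 1.1239 × 4.12% = 7.03%

7.03%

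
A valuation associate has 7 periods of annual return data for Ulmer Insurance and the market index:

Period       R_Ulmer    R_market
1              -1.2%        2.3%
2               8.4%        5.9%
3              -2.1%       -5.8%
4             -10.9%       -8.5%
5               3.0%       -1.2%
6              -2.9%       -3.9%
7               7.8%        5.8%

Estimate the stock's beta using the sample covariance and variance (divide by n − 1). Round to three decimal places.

1.073

Mean R_i = (-1.2 + 8.4 − 2.1 − 10.9 + 3.0 − 2.9 + 7.8) / 7 = 0.3000%
Mean R_m = (2.3 + 5.9 − 5.8 − 8.5 − 1.2 − 3.9 + 5.8) / 7 = -0.7714%
Σ(R_i − R̄_i)(R_m − R̄_m) = 206.2000  ⇒  Cov = 206.2000 / 6 = 34.3667
Σ(R_m − R̄_m)² = 192.1143  ⇒  Var(R_m) = 192.1143 / 6 = 32.0191
β = Cov / Var(R_m) = 34.3667 / 32.0191 = 1.0733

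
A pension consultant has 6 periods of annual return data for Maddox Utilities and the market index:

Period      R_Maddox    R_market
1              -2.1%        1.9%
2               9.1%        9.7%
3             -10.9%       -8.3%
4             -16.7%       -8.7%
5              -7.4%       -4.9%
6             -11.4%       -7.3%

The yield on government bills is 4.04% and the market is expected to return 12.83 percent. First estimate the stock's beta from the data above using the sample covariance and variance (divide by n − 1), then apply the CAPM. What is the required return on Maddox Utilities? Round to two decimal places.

Mean R_i = (-2.1 + 9.1 − 10.9 − 16.7 − 7.4 − 11.4) / 6 = -6.5667%
Mean R_m = (1.9 + 9.7 − 8.3 − 8.7 − 4.9 − 7.3) / 6 = -2.9333%
Σ(R_i − R̄_i)(R_m − R̄_m) = 323.9467  ⇒  Cov = 323.9467 / 5 = 64.7893
Σ(R_m − R̄_m)² = 267.9533  ⇒  Var(R_m) = 267.9533 / 5 = 53.5907
β = Cov / Var(R_m) = 64.7893 / 53.5907 = 1.2090
MRP = 12.83% − 4.04% = 8.79%
E(R) = R_f + β × MRP = 4.04% + 1.2090 × 8.79% = 14.67%

14.67%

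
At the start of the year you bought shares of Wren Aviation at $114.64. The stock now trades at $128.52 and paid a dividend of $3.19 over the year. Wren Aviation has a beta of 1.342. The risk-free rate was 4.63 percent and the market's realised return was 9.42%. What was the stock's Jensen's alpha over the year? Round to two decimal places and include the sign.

+3.83%

Realised HPR = (P1 + D1 − P0) / P0 = (128.52 + 3.19 − 114.64) / 114.64 = 17.07 / 114.64 = 14.8901%
MRP = 9.42% − 4.63% = 4.79%
CAPM required = R_f + β·MRP = 4.63% + 1.342 × 4.79% = 11.05818%
α = realised − required = 14.8901% − 11.05818% = +3.83%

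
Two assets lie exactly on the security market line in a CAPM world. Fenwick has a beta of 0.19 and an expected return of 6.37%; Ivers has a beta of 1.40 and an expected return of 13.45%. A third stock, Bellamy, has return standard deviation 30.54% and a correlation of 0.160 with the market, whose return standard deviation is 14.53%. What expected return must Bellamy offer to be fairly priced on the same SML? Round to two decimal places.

7.23%

MRP = (13.45% − 6.37%) / (1.40 − 0.19) = 5.8512%
R_f = 6.37% − 0.19 × 5.8512% = 5.2583%
β_Bellamy = ρ·σ_i/σ_m = 0.160 × 30.54 / 14.53 = 0.3363
E(R_Bellamy) = R_f + β × MRP = 5.2583% + 0.3363 × 5.8512% = 7.23%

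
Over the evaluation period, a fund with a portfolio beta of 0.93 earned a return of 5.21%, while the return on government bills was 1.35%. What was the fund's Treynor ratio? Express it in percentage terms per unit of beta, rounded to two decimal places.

Treynor = (R_P − R_f) / β_P = (5.21% − 1.35%) / 0.9300 = 3.86% / 0.9300 = 4.15%

4.15%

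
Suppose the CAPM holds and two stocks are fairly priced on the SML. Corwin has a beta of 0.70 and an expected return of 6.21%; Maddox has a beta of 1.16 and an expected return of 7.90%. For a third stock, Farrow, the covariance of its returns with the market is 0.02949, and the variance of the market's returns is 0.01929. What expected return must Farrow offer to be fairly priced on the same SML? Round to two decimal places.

MRP = (7.90% − 6.21%) / (1.16 − 0.70) = 3.6739%
R_f = 6.21% − 0.70 × 3.6739% = 3.6383%
β_Farrow = Cov / Var(R_m) = 0.02949 / 0.01929 = 1.5288
E(R_Farrow) = R_f + β × MRP = 3.6383% + 1.5288 × 3.6739% = 9.25%

9.25%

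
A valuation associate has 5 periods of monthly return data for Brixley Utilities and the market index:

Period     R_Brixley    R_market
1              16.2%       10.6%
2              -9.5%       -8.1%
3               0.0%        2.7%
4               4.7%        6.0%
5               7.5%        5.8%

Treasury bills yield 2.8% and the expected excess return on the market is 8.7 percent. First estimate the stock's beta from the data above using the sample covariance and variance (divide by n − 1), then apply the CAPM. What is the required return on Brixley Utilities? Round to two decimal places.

14.10%

Mean R_i = (16.2 − 9.5 + 0.0 + 4.7 + 7.5) / 5 = 3.7800%
Mean R_m = (10.6 − 8.1 + 2.7 + 6.0 + 5.8) / 5 = 3.4000%
Σ(R_i − R̄_i)(R_m − R̄_m) = 256.1100  ⇒  Cov = 256.1100 / 4 = 64.0275
Σ(R_m − R̄_m)² = 197.1000  ⇒  Var(R_m) = 197.1000 / 4 = 49.2750
β = Cov / Var(R_m) = 64.0275 / 49.2750 = 1.2994
E(R) = R_f + β × MRP = 2.8% + 1.2994 × 8.7% = 14.10%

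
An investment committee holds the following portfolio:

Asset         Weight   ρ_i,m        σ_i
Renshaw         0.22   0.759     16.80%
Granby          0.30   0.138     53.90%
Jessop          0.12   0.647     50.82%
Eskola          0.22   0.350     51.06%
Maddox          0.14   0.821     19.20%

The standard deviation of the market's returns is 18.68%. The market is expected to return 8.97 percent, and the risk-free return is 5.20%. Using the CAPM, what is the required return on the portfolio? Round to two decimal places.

β_Renshaw = 0.759 × 16.80% / 18.68% = 0.6826
β_Granby = 0.138 × 53.90% / 18.68% = 0.3982
β_Jessop = 0.647 × 50.82% / 18.68% = 1.7602
β_Eskola = 0.350 × 51.06% / 18.68% = 0.9567
β_Maddox = 0.821 × 19.20% / 18.68% = 0.8439
β_P = Σ w_i β_i = 0.22×0.6826 + 0.30×0.3982 + 0.12×1.7602 + 0.22×0.9567 + 0.14×0.8439 = 0.8095
MRP = 8.97% − 5.20% = 3.77%
E(R_P) = R_f + β_P × MRP = 5.20% + 0.8095 × 3.77% = 8.25%

8.25%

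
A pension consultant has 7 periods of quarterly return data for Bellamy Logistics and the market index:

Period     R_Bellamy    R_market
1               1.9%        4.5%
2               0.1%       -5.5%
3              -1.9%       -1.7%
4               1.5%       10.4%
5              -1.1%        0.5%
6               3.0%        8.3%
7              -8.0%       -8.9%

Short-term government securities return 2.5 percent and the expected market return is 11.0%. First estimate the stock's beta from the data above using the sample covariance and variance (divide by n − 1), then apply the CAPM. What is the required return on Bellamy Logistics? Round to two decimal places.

Mean R_i = (1.9 + 0.1 − 1.9 + 1.5 − 1.1 + 3.0 − 8.0) / 7 = -0.6429%
Mean R_m = (4.5 − 5.5 − 1.7 + 10.4 + 0.5 + 8.3 − 8.9) / 7 = 1.0857%
Σ(R_i − R̄_i)(R_m − R̄_m) = 127.2657  ⇒  Cov = 127.2657 / 6 = 21.2110
Σ(R_m − R̄_m)² = 301.6486  ⇒  Var(R_m) = 301.6486 / 6 = 50.2748
β = Cov / Var(R_m) = 21.2110 / 50.2748 = 0.4219
MRP = 11.0% − 2.5% = 8.50%
E(R) = R_f + β × MRP = 2.5% + 0.4219 × 8.5% = 6.09%

6.09%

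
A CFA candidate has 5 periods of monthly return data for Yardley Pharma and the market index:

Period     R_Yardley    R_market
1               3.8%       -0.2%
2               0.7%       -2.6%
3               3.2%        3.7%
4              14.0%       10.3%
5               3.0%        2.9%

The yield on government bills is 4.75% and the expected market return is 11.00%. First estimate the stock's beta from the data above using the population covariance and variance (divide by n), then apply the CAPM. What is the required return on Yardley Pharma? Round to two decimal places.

10.82%

Mean R_i = (3.8 + 0.7 + 3.2 + 14.0 + 3.0) / 5 = 4.9400%
Mean R_m = (-0.2 − 2.6 + 3.7 + 10.3 + 2.9) / 5 = 2.8200%
Σ(R_i − R̄_i)(R_m − R̄_m) = 92.5060  ⇒  Cov = 92.5060 / 5 = 18.5012
Σ(R_m − R̄_m)² = 95.2280  ⇒  Var(R_m) = 95.2280 / 5 = 19.0456
β = Cov / Var(R_m) = 18.5012 / 19.0456 = 0.9714
MRP = 11.00% − 4.75% = 6.25%
E(R) = R_f + β × MRP = 4.75% + 0.9714 × 6.25% = 10.82%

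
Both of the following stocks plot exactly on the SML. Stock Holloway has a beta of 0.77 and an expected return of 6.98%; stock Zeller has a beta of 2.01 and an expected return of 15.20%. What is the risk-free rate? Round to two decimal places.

Both satisfy E(R) = R_f + β·MRP, so the slope of the SML is
MRP = (15.20% − 6.98%) / (2.01 − 0.77) = 8.22% / 1.24 = 6.6290%
R_f = E(R_Holloway) − β_Holloway·MRP = 6.98% − 0.77 × 6.6290% = 1.8757%

1.88%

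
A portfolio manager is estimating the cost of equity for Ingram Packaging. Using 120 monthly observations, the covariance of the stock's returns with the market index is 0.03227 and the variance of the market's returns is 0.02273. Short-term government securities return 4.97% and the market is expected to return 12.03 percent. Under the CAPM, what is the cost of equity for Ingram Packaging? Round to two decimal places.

14.99%

β = Cov(R_i, R_m) / Var(R_m) = 0.03227 / 0.02273 = 1.4197
MRP = 12.03% − 4.97% = 7.06%
E(R) = R_f + β × MRP = 4.97% + 1.4197 × 7.06% = 14.99%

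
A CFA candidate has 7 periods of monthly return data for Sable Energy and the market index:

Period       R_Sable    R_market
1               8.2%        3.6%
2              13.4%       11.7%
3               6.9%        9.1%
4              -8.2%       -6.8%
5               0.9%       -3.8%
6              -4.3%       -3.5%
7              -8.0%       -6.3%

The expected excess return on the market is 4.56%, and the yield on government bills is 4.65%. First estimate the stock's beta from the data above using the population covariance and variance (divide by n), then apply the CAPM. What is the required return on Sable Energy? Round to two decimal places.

Mean R_i = (8.2 + 13.4 + 6.9 − 8.2 + 0.9 − 4.3 − 8.0) / 7 = 1.2714%
Mean R_m = (3.6 + 11.7 + 9.1 − 6.8 − 3.8 − 3.5 − 6.3) / 7 = 0.5714%
Σ(R_i − R̄_i)(R_m − R̄_m) = 361.7943  ⇒  Cov = 361.7943 / 7 = 51.6849
Σ(R_m − R̄_m)² = 342.9943  ⇒  Var(R_m) = 342.9943 / 7 = 48.9992
β = Cov / Var(R_m) = 51.6849 / 48.9992 = 1.0548
E(R) = R_f + β × MRP = 4.65% + 1.0548 × 4.56% = 9.46%

9.46%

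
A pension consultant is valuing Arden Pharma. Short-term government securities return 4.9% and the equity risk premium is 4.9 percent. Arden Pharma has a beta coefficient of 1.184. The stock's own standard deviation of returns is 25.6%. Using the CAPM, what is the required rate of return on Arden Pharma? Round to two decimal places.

E(R) = R_f + β × MRP = 4.9% + 1.184 × 4.9% = 10.70%

10.70%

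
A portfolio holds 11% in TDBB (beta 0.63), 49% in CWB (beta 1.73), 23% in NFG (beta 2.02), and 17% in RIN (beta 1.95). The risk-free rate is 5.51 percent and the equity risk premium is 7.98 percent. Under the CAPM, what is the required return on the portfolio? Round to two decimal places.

β_P = Σ w_i β_i = 0.11×0.63 + 0.49×1.73 + 0.23×2.02 + 0.17×1.95 = 1.7131
E(R_P) = R_f + β_P × MRP = 5.51% + 1.7131 × 7.98% = 19.18%

19.18%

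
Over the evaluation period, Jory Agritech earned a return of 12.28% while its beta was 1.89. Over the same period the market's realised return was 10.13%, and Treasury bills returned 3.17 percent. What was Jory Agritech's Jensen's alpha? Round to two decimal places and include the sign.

-4.04%

Market excess return = 10.13% − 3.17% = 6.96%
CAPM benchmark = R_f + β(R_m − R_f) = 3.17% + 1.89 × 6.96% = 16.3244%
α = actual − benchmark = 12.28% − 16.3244% = -4.04%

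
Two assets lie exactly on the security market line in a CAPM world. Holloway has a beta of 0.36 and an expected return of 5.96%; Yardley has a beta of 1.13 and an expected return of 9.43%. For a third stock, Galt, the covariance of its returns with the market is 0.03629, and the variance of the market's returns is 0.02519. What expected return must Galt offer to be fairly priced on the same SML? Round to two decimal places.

MRP = (9.43% − 5.96%) / (1.13 − 0.36) = 4.5065%
R_f = 5.96% − 0.36 × 4.5065% = 4.3377%
β_Galt = Cov / Var(R_m) = 0.03629 / 0.02519 = 1.4407
E(R_Galt) = R_f + β × MRP = 4.3377% + 1.4407 × 4.5065% = 10.83%

10.83%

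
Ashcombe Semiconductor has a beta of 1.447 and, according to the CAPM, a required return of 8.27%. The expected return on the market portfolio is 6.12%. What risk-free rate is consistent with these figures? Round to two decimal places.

E(R) = R_f + β(E(R_m) − R_f) = R_f(1 − β) + β·E(R_m)
8.27% = R_f × (1 − 1.447) + 1.447 × 6.12%
8.27% = R_f × -0.447 + 8.85564%
R_f = (8.27% − 8.85564%) / -0.447 = 1.31%

1.31%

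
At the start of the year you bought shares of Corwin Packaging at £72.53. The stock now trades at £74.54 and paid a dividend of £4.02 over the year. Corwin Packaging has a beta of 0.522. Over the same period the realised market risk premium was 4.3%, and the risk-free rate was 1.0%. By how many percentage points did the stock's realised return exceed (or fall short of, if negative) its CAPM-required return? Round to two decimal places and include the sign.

Realised HPR = (P1 + D1 − P0) / P0 = (74.54 + 4.02 − 72.53) / 72.53 = 6.03 / 72.53 = 8.3138%
CAPM required = R_f + β·MRP = 1.0% + 0.522 × 4.3% = 3.2446%
α = realised − required = 8.3138% − 3.2446% = +5.07%

+5.07%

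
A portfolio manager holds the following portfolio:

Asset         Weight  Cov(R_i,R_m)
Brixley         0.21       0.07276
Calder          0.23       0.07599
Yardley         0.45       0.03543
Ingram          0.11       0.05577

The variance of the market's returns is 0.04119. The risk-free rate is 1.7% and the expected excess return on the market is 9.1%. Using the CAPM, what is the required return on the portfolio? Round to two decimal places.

β_Brixley = 0.07276 / 0.04119 = 1.7664
β_Calder = 0.07599 / 0.04119 = 1.8449
β_Yardley = 0.03543 / 0.04119 = 0.8602
β_Ingram = 0.05577 / 0.04119 = 1.3540
β_P = Σ w_i β_i = 0.21×1.7664 + 0.23×1.8449 + 0.45×0.8602 + 0.11×1.3540 = 1.3313
E(R_P) = R_f + β_P × MRP = 1.7% + 1.3313 × 9.1% = 13.81%

13.81%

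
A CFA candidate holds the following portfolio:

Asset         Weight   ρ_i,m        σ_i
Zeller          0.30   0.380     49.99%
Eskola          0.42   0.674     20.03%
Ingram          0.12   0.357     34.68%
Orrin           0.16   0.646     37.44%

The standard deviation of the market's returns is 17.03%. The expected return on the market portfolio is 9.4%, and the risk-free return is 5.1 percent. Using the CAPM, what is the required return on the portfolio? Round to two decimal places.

9.32%

β_Zeller = 0.380 × 49.99% / 17.03% = 1.1155
β_Eskola = 0.674 × 20.03% / 17.03% = 0.7927
β_Ingram = 0.357 × 34.68% / 17.03% = 0.7270
β_Orrin = 0.646 × 37.44% / 17.03% = 1.4202
β_P = Σ w_i β_i = 0.30×1.1155 + 0.42×0.7927 + 0.12×0.7270 + 0.16×1.4202 = 0.9821
MRP = 9.4% − 5.1% = 4.30%
E(R_P) = R_f + β_P × MRP = 5.1% + 0.9821 × 4.3% = 9.32%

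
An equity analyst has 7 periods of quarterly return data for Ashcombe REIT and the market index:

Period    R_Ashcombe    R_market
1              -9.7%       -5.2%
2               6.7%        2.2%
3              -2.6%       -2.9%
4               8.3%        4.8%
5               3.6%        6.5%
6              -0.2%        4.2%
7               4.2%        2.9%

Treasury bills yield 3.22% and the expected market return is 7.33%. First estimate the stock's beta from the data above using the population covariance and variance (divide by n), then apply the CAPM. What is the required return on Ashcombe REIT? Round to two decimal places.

8.07%

Mean R_i = (-9.7 + 6.7 − 2.6 + 8.3 + 3.6 − 0.2 + 4.2) / 7 = 1.4714%
Mean R_m = (-5.2 + 2.2 − 2.9 + 4.8 + 6.5 + 4.2 + 2.9) / 7 = 1.7857%
Σ(R_i − R̄_i)(R_m − R̄_m) = 128.9071  ⇒  Cov = 128.9071 / 7 = 18.4153
Σ(R_m − R̄_m)² = 109.3086  ⇒  Var(R_m) = 109.3086 / 7 = 15.6155
β = Cov / Var(R_m) = 18.4153 / 15.6155 = 1.1793
MRP = 7.33% − 3.22% = 4.11%
E(R) = R_f + β × MRP = 3.22% + 1.1793 × 4.11% = 8.07%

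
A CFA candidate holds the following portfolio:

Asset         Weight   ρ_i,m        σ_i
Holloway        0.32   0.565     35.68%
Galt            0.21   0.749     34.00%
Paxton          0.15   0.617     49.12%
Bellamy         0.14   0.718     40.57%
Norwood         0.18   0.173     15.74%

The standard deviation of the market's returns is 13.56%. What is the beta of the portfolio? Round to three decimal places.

β_Holloway = 0.565 × 35.68% / 13.56% = 1.4867
β_Galt = 0.749 × 34.00% / 13.56% = 1.8780
β_Paxton = 0.617 × 49.12% / 13.56% = 2.2350
β_Bellamy = 0.718 × 40.57% / 13.56% = 2.1482
β_Norwood = 0.173 × 15.74% / 13.56% = 0.2008
β_P = Σ w_i β_i = 0.32×1.4867 + 0.21×1.8780 + 0.15×2.2350 + 0.14×2.1482 + 0.18×0.2008 = 1.5423

1.542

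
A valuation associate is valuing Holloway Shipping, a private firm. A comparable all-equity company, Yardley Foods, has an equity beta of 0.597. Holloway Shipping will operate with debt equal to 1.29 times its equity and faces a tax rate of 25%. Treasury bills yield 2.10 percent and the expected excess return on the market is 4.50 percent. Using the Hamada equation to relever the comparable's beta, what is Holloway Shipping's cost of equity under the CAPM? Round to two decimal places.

β_L = β_U × [1 + (1 − t)(D/E)] = 0.597 × [1 + (1 − 0.25) × 1.29]
    = 0.597 × [1 + 0.75 × 1.29] = 0.597 × 1.9675 = 1.1746
E(R) = R_f + β_L × MRP = 2.10% + 1.1746 × 4.50% = 7.39%

7.39%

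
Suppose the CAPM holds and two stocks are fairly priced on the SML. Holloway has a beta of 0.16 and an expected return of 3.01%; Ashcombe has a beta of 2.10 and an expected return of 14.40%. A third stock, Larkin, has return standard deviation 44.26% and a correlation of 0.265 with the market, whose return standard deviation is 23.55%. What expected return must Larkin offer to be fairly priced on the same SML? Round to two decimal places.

MRP = (14.40% − 3.01%) / (2.10 − 0.16) = 5.8711%
R_f = 3.01% − 0.16 × 5.8711% = 2.0706%
β_Larkin = ρ·σ_i/σ_m = 0.265 × 44.26 / 23.55 = 0.4980
E(R_Larkin) = R_f + β × MRP = 2.0706% + 0.4980 × 5.8711% = 4.99%

4.99%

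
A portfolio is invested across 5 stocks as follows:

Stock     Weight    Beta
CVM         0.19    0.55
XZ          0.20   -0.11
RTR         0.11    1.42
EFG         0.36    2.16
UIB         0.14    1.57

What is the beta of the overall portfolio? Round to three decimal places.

1.236

β_P = Σ w_i β_i = 0.19×0.55 + 0.20×-0.11 + 0.11×1.42 + 0.36×2.16 + 0.14×1.57 = 1.2361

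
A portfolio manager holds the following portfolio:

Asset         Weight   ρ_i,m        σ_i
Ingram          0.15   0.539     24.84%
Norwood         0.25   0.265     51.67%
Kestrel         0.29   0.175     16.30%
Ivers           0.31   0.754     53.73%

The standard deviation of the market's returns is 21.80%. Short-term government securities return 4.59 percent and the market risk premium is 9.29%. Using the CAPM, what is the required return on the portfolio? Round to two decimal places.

β_Ingram = 0.539 × 24.84% / 21.80% = 0.6142
β_Norwood = 0.265 × 51.67% / 21.80% = 0.6281
β_Kestrel = 0.175 × 16.30% / 21.80% = 0.1308
β_Ivers = 0.754 × 53.73% / 21.80% = 1.8584
β_P = Σ w_i β_i = 0.15×0.6142 + 0.25×0.6281 + 0.29×0.1308 + 0.31×1.8584 = 0.8632
E(R_P) = R_f + β_P × MRP = 4.59% + 0.8632 × 9.29% = 12.61%

12.61%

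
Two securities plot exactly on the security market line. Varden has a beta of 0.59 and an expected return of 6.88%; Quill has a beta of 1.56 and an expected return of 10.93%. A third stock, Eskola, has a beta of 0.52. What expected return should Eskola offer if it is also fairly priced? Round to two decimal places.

MRP (SML slope) = (10.93% − 6.88%) / (1.56 − 0.59) = 4.05% / 0.97 = 4.1753%
R_f (intercept) = 6.88% − 0.59 × 4.1753% = 4.4166%
E(R_Eskola) = R_f + β × MRP = 4.4166% + 0.52 × 4.1753% = 6.59%

6.59%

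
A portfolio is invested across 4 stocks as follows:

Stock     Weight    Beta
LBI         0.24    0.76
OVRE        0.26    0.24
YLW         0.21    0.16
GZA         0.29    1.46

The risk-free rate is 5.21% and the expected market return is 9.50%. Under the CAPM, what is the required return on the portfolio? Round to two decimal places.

8.22%

β_P = Σ w_i β_i = 0.24×0.76 + 0.26×0.24 + 0.21×0.16 + 0.29×1.46 = 0.7018
MRP = 9.50% − 5.21% = 4.29%
E(R_P) = R_f + β_P × MRP = 5.21% + 0.7018 × 4.29% = 8.22%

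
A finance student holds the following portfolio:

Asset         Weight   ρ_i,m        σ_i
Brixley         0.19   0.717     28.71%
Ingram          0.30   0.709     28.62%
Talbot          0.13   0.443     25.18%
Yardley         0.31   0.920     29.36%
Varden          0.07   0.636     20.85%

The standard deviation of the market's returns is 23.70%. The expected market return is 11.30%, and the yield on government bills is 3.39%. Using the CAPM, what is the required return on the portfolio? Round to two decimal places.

β_Brixley = 0.717 × 28.71% / 23.70% = 0.8686
β_Ingram = 0.709 × 28.62% / 23.70% = 0.8562
β_Talbot = 0.443 × 25.18% / 23.70% = 0.4707
β_Yardley = 0.920 × 29.36% / 23.70% = 1.1397
β_Varden = 0.636 × 20.85% / 23.70% = 0.5595
β_P = Σ w_i β_i = 0.19×0.8686 + 0.30×0.8562 + 0.13×0.4707 + 0.31×1.1397 + 0.07×0.5595 = 0.8756
MRP = 11.30% − 3.39% = 7.91%
E(R_P) = R_f + β_P × MRP = 3.39% + 0.8756 × 7.91% = 10.32%

10.32%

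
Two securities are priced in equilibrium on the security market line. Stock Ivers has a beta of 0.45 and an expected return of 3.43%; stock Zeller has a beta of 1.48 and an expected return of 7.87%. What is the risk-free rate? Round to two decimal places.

1.49%

Both satisfy E(R) = R_f + β·MRP, so the slope of the SML is
MRP = (7.87% − 3.43%) / (1.48 − 0.45) = 4.44% / 1.03 = 4.3107%
R_f = E(R_Ivers) − β_Ivers·MRP = 3.43% − 0.45 × 4.3107% = 1.4902%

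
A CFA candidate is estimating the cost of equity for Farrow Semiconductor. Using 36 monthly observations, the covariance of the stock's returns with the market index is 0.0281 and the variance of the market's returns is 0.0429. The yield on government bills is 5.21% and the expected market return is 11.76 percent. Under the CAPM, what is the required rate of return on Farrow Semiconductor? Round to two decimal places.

9.50%

β = Cov(R_i, R_m) / Var(R_m) = 0.0281 / 0.0429 = 0.6550
MRP = 11.76% − 5.21% = 6.55%
E(R) = R_f + β × MRP = 5.21% + 0.6550 × 6.55% = 9.50%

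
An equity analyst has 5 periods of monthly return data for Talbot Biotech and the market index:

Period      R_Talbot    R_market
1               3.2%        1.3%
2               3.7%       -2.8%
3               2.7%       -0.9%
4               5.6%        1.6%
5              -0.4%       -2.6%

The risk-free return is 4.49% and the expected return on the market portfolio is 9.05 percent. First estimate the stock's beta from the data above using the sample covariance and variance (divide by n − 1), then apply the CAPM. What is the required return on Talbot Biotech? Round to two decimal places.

Mean R_i = (3.2 + 3.7 + 2.7 + 5.6 − 0.4) / 5 = 2.9600%
Mean R_m = (1.3 − 2.8 − 0.9 + 1.6 − 2.6) / 5 = -0.6800%
Σ(R_i − R̄_i)(R_m − R̄_m) = 11.4340  ⇒  Cov = 11.4340 / 4 = 2.8585
Σ(R_m − R̄_m)² = 17.3480  ⇒  Var(R_m) = 17.3480 / 4 = 4.3370
β = Cov / Var(R_m) = 2.8585 / 4.3370 = 0.6591
MRP = 9.05% − 4.49% = 4.56%
E(R) = R_f + β × MRP = 4.49% + 0.6591 × 4.56% = 7.50%

7.50%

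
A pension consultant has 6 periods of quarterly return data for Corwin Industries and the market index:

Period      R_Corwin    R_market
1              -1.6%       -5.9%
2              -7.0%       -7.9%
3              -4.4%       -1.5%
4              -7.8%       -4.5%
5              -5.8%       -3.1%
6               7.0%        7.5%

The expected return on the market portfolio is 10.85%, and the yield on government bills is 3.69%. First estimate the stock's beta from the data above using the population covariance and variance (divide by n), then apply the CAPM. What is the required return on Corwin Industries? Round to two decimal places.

Mean R_i = (-1.6 − 7.0 − 4.4 − 7.8 − 5.8 + 7.0) / 6 = -3.2667%
Mean R_m = (-5.9 − 7.9 − 1.5 − 4.5 − 3.1 + 7.5) / 6 = -2.5667%
Σ(R_i − R̄_i)(R_m − R̄_m) = 126.6133  ⇒  Cov = 126.6133 / 6 = 21.1022
Σ(R_m − R̄_m)² = 146.0533  ⇒  Var(R_m) = 146.0533 / 6 = 24.3422
β = Cov / Var(R_m) = 21.1022 / 24.3422 = 0.8669
MRP = 10.85% − 3.69% = 7.16%
E(R) = R_f + β × MRP = 3.69% + 0.8669 × 7.16% = 9.90%

9.90%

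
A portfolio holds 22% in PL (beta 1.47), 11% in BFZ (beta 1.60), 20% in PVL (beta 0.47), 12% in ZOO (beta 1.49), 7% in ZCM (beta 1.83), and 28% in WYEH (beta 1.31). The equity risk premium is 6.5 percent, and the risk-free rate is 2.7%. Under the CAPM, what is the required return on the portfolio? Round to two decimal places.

β_P = Σ w_i β_i = 0.22×1.47 + 0.11×1.60 + 0.20×0.47 + 0.12×1.49 + 0.07×1.83 + 0.28×1.31 = 1.2671
E(R_P) = R_f + β_P × MRP = 2.7% + 1.2671 × 6.5% = 10.94%

10.94%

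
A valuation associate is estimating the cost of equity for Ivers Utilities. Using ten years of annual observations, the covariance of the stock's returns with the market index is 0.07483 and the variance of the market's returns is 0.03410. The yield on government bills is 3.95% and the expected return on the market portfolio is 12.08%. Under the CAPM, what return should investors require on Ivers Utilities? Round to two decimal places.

β = Cov(R_i, R_m) / Var(R_m) = 0.07483 / 0.03410 = 2.1944
MRP = 12.08% − 3.95% = 8.13%
E(R) = R_f + β × MRP = 3.95% + 2.1944 × 8.13% = 21.79%

21.79%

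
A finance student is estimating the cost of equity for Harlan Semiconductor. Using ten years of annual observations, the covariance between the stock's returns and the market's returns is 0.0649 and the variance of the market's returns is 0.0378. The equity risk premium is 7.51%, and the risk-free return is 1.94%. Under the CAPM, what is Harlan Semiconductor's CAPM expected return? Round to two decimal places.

β = Cov(R_i, R_m) / Var(R_m) = 0.0649 / 0.0378 = 1.7169
E(R) = R_f + β × MRP = 1.94% + 1.7169 × 7.51% = 14.83%

14.83%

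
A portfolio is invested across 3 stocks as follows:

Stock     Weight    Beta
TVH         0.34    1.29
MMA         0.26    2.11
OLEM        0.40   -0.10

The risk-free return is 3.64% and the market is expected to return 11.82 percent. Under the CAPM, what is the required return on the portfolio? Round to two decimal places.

β_P = Σ w_i β_i = 0.34×1.29 + 0.26×2.11 + 0.40×-0.10 = 0.9472
MRP = 11.82% − 3.64% = 8.18%
E(R_P) = R_f + β_P × MRP = 3.64% + 0.9472 × 8.18% = 11.39%

11.39%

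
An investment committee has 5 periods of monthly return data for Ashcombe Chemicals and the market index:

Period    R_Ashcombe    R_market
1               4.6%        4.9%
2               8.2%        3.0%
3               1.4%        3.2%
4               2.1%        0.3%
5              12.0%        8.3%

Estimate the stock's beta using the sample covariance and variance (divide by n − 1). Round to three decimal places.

1.166

Mean R_i = (4.6 + 8.2 + 1.4 + 2.1 + 12.0) / 5 = 5.6600%
Mean R_m = (4.9 + 3.0 + 3.2 + 0.3 + 8.3) / 5 = 3.9400%
Σ(R_i − R̄_i)(R_m − R̄_m) = 40.3480  ⇒  Cov = 40.3480 / 4 = 10.0870
Σ(R_m − R̄_m)² = 34.6120  ⇒  Var(R_m) = 34.6120 / 4 = 8.6530
β = Cov / Var(R_m) = 10.0870 / 8.6530 = 1.1657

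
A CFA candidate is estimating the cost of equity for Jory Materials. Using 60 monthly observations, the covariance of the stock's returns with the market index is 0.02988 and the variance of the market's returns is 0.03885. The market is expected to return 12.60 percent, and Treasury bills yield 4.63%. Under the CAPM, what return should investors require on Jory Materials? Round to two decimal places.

β = Cov(R_i, R_m) / Var(R_m) = 0.02988 / 0.03885 = 0.7691
MRP = 12.60% − 4.63% = 7.97%
E(R) = R_f + β × MRP = 4.63% + 0.7691 × 7.97% = 10.76%

10.76%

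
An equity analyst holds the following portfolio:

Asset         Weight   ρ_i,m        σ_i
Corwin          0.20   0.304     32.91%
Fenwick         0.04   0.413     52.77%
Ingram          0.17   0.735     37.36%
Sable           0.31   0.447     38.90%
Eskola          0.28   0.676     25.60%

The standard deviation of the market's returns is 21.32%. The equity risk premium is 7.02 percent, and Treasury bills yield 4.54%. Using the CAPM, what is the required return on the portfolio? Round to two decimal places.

β_Corwin = 0.304 × 32.91% / 21.32% = 0.4693
β_Fenwick = 0.413 × 52.77% / 21.32% = 1.0222
β_Ingram = 0.735 × 37.36% / 21.32% = 1.2880
β_Sable = 0.447 × 38.90% / 21.32% = 0.8156
β_Eskola = 0.676 × 25.60% / 21.32% = 0.8117
β_P = Σ w_i β_i = 0.20×0.4693 + 0.04×1.0222 + 0.17×1.2880 + 0.31×0.8156 + 0.28×0.8117 = 0.8338
E(R_P) = R_f + β_P × MRP = 4.54% + 0.8338 × 7.02% = 10.39%

10.39%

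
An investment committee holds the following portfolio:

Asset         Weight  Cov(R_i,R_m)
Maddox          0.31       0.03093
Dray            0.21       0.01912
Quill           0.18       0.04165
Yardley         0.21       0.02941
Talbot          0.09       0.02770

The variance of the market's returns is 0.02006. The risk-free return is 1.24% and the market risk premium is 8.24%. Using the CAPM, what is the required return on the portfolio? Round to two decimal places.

β_Maddox = 0.03093 / 0.02006 = 1.5419
β_Dray = 0.01912 / 0.02006 = 0.9531
β_Quill = 0.04165 / 0.02006 = 2.0763
β_Yardley = 0.02941 / 0.02006 = 1.4661
β_Talbot = 0.02770 / 0.02006 = 1.3809
β_P = Σ w_i β_i = 0.31×1.5419 + 0.21×0.9531 + 0.18×2.0763 + 0.21×1.4661 + 0.09×1.3809 = 1.4840
E(R_P) = R_f + β_P × MRP = 1.24% + 1.4840 × 8.24% = 13.47%

13.47%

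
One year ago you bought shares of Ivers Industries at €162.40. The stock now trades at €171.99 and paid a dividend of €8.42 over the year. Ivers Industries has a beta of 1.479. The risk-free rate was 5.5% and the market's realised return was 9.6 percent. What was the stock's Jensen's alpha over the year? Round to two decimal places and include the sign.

-0.47%

Realised HPR = (P1 + D1 − P0) / P0 = (171.99 + 8.42 − 162.40) / 162.40 = 18.01 / 162.40 = 11.0899%
MRP = 9.6% − 5.5% = 4.10%
CAPM required = R_f + β·MRP = 5.5% + 1.479 × 4.1% = 11.5639%
α = realised − required = 11.0899% − 11.5639% = -0.47%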